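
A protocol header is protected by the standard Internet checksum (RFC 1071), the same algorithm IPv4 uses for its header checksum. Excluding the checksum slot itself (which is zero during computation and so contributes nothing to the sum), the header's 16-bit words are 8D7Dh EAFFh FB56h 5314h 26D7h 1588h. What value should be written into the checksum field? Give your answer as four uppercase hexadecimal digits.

One's-complement addition (fold any carry out of bit 15 back into bit 0):
  0x8D7D + 0xEAFF = 0x1787C → wrap carry → 0x787D
  0x787D + 0xFB56 = 0x173D3 → wrap carry → 0x73D4
  0x73D4 + 0x5314 = 0x0C6E8
  0xC6E8 + 0x26D7 = 0x0EDBF
  0xEDBF + 0x1588 = 0x10347 → wrap carry → 0x0348
One's-complement sum = 0x0348.
Checksum = ~0x0348 & 0xFFFF = 0xFCB7.

FCB7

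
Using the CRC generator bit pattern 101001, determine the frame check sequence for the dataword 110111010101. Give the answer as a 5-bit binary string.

Append 5 zeros: 11011101010100000. Divide by 101001 (XOR where the leading bit is 1):
  pos 0: 110111 XOR 101001 = 011110
  pos 1: 111100 XOR 101001 = 010101
  pos 2: 101011 XOR 101001 = 000010
  pos 6: 100101 XOR 101001 = 001100
  pos 8: 110000 XOR 101001 = 011001
  pos 9: 110010 XOR 101001 = 011011
  pos 10: 110110 XOR 101001 = 011111
  pos 11: 111110 XOR 101001 = 010111
Remainder (last 5 bits) = 10111. This is the CRC / FCS.

10111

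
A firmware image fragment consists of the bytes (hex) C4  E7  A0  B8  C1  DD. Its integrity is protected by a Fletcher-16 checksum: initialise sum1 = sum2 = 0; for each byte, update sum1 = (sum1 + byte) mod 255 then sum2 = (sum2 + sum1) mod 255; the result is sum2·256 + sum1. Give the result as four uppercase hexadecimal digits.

32A5

Running sums (mod 255):
  after byte 0 (C4): sum1=196, sum2=196
  after byte 1 (E7): sum1=172, sum2=113
  after byte 2 (A0): sum1=77, sum2=190
  after byte 3 (B8): sum1=6, sum2=196
  after byte 4 (C1): sum1=199, sum2=140
  after byte 5 (DD): sum1=165, sum2=50
Checksum = sum2·256 + sum1 = 50·256 + 165 = 12965 = 0x32A5.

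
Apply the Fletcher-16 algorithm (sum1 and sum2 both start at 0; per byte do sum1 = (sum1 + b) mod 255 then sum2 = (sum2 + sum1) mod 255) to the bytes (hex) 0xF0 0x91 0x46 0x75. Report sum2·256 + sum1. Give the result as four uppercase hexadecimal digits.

7A3E

Running sums (mod 255):
  after byte 0 (0xF0): sum1=240, sum2=240
  after byte 1 (0x91): sum1=130, sum2=115
  after byte 2 (0x46): sum1=200, sum2=60
  after byte 3 (0x75): sum1=62, sum2=122
Checksum = sum2·256 + sum1 = 122·256 + 62 = 31294 = 0x7A3E.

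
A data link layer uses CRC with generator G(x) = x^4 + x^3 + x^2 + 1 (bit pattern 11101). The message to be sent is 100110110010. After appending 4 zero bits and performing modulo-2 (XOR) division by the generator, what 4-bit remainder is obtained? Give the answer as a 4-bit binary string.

Append 4 zeros: 1001101100100000. Divide by 11101 (XOR where the leading bit is 1):
  pos 0: 10011 XOR 11101 = 01110
  pos 1: 11100 XOR 11101 = 00001
  pos 5: 11100 XOR 11101 = 00001
  pos 9: 11000 XOR 11101 = 00101
  pos 11: 10100 XOR 11101 = 01001
Remainder (last 4 bits) = 1001. This is the CRC / FCS.

1001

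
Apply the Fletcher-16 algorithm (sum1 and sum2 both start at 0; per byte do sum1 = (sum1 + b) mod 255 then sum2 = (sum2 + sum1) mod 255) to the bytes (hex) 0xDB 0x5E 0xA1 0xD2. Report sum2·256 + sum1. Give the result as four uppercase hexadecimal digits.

A0AE

Running sums (mod 255):
  after byte 0 (0xDB): sum1=219, sum2=219
  after byte 1 (0x5E): sum1=58, sum2=22
  after byte 2 (0xA1): sum1=219, sum2=241
  after byte 3 (0xD2): sum1=174, sum2=160
Checksum = sum2·256 + sum1 = 160·256 + 174 = 41134 = 0xA0AE.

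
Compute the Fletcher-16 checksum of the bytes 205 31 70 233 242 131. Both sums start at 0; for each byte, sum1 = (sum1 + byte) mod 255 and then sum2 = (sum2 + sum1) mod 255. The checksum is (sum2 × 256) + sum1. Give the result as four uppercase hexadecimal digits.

AE93

Running sums (mod 255):
  after byte 0 (205): sum1=205, sum2=205
  after byte 1 (31): sum1=236, sum2=186
  after byte 2 (70): sum1=51, sum2=237
  after byte 3 (233): sum1=29, sum2=11
  after byte 4 (242): sum1=16, sum2=27
  after byte 5 (131): sum1=147, sum2=174
Checksum = sum2·256 + sum1 = 174·256 + 147 = 44691 = 0xAE93.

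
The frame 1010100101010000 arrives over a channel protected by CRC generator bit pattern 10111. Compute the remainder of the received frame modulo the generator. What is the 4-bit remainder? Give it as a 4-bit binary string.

0000

Modulo-2 division of 1010100101010000 by 10111:
  pos 0: 10101 XOR 10111 = 00010
  pos 3: 10001 XOR 10111 = 00110
  pos 5: 11001 XOR 10111 = 01110
  pos 6: 11100 XOR 10111 = 01011
  pos 7: 10111 XOR 10111 = 00000
Remainder = 0000 (zero — the frame passes the CRC check).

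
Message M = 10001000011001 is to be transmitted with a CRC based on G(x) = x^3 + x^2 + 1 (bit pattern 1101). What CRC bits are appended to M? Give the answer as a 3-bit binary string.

Append 3 zeros: 10001000011001000. Divide by 1101 (XOR where the leading bit is 1):
  pos 0: 1000 XOR 1101 = 0101
  pos 1: 1011 XOR 1101 = 0110
  pos 2: 1100 XOR 1101 = 0001
  pos 5: 1000 XOR 1101 = 0101
  pos 6: 1011 XOR 1101 = 0110
  pos 7: 1101 XOR 1101 = 0000
  pos 13: 1000 XOR 1101 = 0101
Remainder (last 3 bits) = 101. This is the CRC / FCS.

101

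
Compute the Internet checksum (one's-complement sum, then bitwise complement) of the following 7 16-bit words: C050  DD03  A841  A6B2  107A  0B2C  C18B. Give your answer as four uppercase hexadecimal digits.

3685

One's-complement addition (fold any carry out of bit 15 back into bit 0):
  0xC050 + 0xDD03 = 0x19D53 → wrap carry → 0x9D54
  0x9D54 + 0xA841 = 0x14595 → wrap carry → 0x4596
  0x4596 + 0xA6B2 = 0x0EC48
  0xEC48 + 0x107A = 0x0FCC2
  0xFCC2 + 0x0B2C = 0x107EE → wrap carry → 0x07EF
  0x07EF + 0xC18B = 0x0C97A
One's-complement sum = 0xC97A.
Checksum = ~0xC97A & 0xFFFF = 0x3685.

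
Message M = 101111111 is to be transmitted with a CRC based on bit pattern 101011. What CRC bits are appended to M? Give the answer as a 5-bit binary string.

01001

Append 5 zeros: 10111111100000. Divide by 101011 (XOR where the leading bit is 1):
  pos 0: 101111 XOR 101011 = 000100
  pos 3: 100111 XOR 101011 = 001100
  pos 5: 110000 XOR 101011 = 011011
  pos 6: 110110 XOR 101011 = 011101
  pos 7: 111010 XOR 101011 = 010001
  pos 8: 100010 XOR 101011 = 001001
Remainder (last 5 bits) = 01001. This is the CRC / FCS.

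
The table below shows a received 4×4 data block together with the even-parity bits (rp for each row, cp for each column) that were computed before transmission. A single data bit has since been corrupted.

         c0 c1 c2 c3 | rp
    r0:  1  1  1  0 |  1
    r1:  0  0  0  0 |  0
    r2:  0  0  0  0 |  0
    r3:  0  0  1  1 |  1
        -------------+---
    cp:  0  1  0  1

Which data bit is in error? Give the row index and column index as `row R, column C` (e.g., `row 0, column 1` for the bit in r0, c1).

row 3, column 0

Recompute each row's even parity and compare to rp:
  r0: data parity 1, sent rp 1 → ok
  r1: data parity 0, sent rp 0 → ok
  r2: data parity 0, sent rp 0 → ok
  r3: data parity 0, sent rp 1 → mismatch
Recompute each column's even parity and compare to cp:
  c0: data parity 1, sent cp 0 → mismatch
  c1: data parity 1, sent cp 1 → ok
  c2: data parity 0, sent cp 0 → ok
  c3: data parity 1, sent cp 1 → ok
Exactly one row (r3) and one column (c0) fail → the flipped bit is at their intersection.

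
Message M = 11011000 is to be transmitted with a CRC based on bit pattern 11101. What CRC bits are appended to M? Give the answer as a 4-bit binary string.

Append 4 zeros: 110110000000. Divide by 11101 (XOR where the leading bit is 1):
  pos 0: 11011 XOR 11101 = 00110
  pos 2: 11000 XOR 11101 = 00101
  pos 4: 10100 XOR 11101 = 01001
  pos 5: 10010 XOR 11101 = 01111
  pos 6: 11110 XOR 11101 = 00011
Remainder (last 4 bits) = 0110. This is the CRC / FCS.

0110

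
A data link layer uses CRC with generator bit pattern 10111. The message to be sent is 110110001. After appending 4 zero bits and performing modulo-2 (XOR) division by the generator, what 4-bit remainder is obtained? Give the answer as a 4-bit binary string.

Append 4 zeros: 1101100010000. Divide by 10111 (XOR where the leading bit is 1):
  pos 0: 11011 XOR 10111 = 01100
  pos 1: 11000 XOR 10111 = 01111
  pos 2: 11110 XOR 10111 = 01001
  pos 3: 10010 XOR 10111 = 00101
  pos 5: 10110 XOR 10111 = 00001
Remainder (last 4 bits) = 1000. This is the CRC / FCS.

1000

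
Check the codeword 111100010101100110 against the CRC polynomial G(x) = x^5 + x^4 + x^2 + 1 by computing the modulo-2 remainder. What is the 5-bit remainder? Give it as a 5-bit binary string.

00000

Modulo-2 division of 111100010101100110 by 110101:
  pos 0: 111100 XOR 110101 = 001001
  pos 2: 100101 XOR 110101 = 010000
  pos 3: 100000 XOR 110101 = 010101
  pos 4: 101011 XOR 110101 = 011110
  pos 5: 111100 XOR 110101 = 001001
  pos 7: 100111 XOR 110101 = 010010
  pos 8: 100100 XOR 110101 = 010001
  pos 9: 100010 XOR 110101 = 010111
  pos 10: 101111 XOR 110101 = 011010
  pos 11: 110101 XOR 110101 = 000000
Remainder = 00000 (zero — the frame passes the CRC check).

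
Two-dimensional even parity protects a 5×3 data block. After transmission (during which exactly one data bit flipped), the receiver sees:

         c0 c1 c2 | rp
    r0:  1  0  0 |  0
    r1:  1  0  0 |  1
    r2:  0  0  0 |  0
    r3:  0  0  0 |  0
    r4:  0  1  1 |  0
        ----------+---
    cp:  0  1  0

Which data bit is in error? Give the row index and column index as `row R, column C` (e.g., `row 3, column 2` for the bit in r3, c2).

row 0, column 2

Recompute each row's even parity and compare to rp:
  r0: data parity 1, sent rp 0 → mismatch
  r1: data parity 1, sent rp 1 → ok
  r2: data parity 0, sent rp 0 → ok
  r3: data parity 0, sent rp 0 → ok
  r4: data parity 0, sent rp 0 → ok
Recompute each column's even parity and compare to cp:
  c0: data parity 0, sent cp 0 → ok
  c1: data parity 1, sent cp 1 → ok
  c2: data parity 1, sent cp 0 → mismatch
Exactly one row (r0) and one column (c2) fail → the flipped bit is at their intersection.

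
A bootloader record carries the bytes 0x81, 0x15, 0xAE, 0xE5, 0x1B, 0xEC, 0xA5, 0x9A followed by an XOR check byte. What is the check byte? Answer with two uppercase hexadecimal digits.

17

XOR the bytes together:
  start with 0x81
  0x81 ⊕ 0x15 = 0x94
  0x94 ⊕ 0xAE = 0x3A
  0x3A ⊕ 0xE5 = 0xDF
  0xDF ⊕ 0x1B = 0xC4
  0xC4 ⊕ 0xEC = 0x28
  0x28 ⊕ 0xA5 = 0x8D
  0x8D ⊕ 0x9A = 0x17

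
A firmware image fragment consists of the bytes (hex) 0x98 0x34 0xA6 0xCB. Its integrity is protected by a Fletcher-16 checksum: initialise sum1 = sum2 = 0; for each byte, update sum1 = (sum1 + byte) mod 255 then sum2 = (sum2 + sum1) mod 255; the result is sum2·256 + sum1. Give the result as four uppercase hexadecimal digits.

Running sums (mod 255):
  after byte 0 (0x98): sum1=152, sum2=152
  after byte 1 (0x34): sum1=204, sum2=101
  after byte 2 (0xA6): sum1=115, sum2=216
  after byte 3 (0xCB): sum1=63, sum2=24
Checksum = sum2·256 + sum1 = 24·256 + 63 = 6207 = 0x183F.

183F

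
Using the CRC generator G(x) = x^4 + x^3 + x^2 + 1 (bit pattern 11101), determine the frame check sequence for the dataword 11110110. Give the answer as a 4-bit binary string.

Append 4 zeros: 111101100000. Divide by 11101 (XOR where the leading bit is 1):
  pos 0: 11110 XOR 11101 = 00011
  pos 3: 11110 XOR 11101 = 00011
  pos 6: 11000 XOR 11101 = 00101
Remainder (last 4 bits) = 1010. This is the CRC / FCS.

1010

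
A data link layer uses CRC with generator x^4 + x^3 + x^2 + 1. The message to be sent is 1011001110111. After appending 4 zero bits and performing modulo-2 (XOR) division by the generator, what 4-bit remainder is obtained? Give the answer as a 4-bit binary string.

Append 4 zeros: 10110011101110000. Divide by 11101 (XOR where the leading bit is 1):
  pos 0: 10110 XOR 11101 = 01011
  pos 1: 10110 XOR 11101 = 01011
  pos 2: 10111 XOR 11101 = 01010
  pos 3: 10101 XOR 11101 = 01000
  pos 4: 10001 XOR 11101 = 01100
  pos 5: 11000 XOR 11101 = 00101
  pos 7: 10111 XOR 11101 = 01010
  pos 8: 10101 XOR 11101 = 01000
  pos 9: 10000 XOR 11101 = 01101
  pos 10: 11010 XOR 11101 = 00111
  pos 12: 11100 XOR 11101 = 00001
Remainder (last 4 bits) = 0001. This is the CRC / FCS.

0001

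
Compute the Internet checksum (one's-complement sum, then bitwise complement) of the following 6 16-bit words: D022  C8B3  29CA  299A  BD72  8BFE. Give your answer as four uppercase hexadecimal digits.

CA53

One's-complement addition (fold any carry out of bit 15 back into bit 0):
  0xD022 + 0xC8B3 = 0x198D5 → wrap carry → 0x98D6
  0x98D6 + 0x29CA = 0x0C2A0
  0xC2A0 + 0x299A = 0x0EC3A
  0xEC3A + 0xBD72 = 0x1A9AC → wrap carry → 0xA9AD
  0xA9AD + 0x8BFE = 0x135AB → wrap carry → 0x35AC
One's-complement sum = 0x35AC.
Checksum = ~0x35AC & 0xFFFF = 0xCA53.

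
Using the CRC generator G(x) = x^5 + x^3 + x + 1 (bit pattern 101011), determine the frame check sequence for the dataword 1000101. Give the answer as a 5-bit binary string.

00001

Append 5 zeros: 100010100000. Divide by 101011 (XOR where the leading bit is 1):
  pos 0: 100010 XOR 101011 = 001001
  pos 2: 100110 XOR 101011 = 001101
  pos 4: 110100 XOR 101011 = 011111
  pos 5: 111110 XOR 101011 = 010101
  pos 6: 101010 XOR 101011 = 000001
Remainder (last 5 bits) = 00001. This is the CRC / FCS.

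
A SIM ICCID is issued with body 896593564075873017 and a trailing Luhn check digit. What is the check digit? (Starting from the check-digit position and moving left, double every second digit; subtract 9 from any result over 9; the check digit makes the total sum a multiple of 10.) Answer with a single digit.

9

Partial digits right→left: 7 1 0 3 7 8 5 7 0 4 6 5 3 9 5 6 9 8
Double every second digit counting from the check-digit position (so the 1st, 3rd, 5th, ... of the partial from the right).
  doubled (with −9 where >9): 5 0 5 1 0 3 6 1 9 → sum 30
  kept as-is: 1 3 8 7 4 5 9 6 8 → sum 51
Total = 30 + 51 = 81.
Check digit = (10 − (81 mod 10)) mod 10 = 9.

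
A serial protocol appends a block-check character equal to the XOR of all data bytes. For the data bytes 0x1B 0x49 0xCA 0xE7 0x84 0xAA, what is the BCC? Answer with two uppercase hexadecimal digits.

51

XOR the bytes together:
  start with 0x1B
  0x1B ⊕ 0x49 = 0x52
  0x52 ⊕ 0xCA = 0x98
  0x98 ⊕ 0xE7 = 0x7F
  0x7F ⊕ 0x84 = 0xFB
  0xFB ⊕ 0xAA = 0x51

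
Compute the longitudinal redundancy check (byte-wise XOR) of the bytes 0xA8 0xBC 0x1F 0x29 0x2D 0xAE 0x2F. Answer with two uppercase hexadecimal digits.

XOR the bytes together:
  start with 0xA8
  0xA8 ⊕ 0xBC = 0x14
  0x14 ⊕ 0x1F = 0x0B
  0x0B ⊕ 0x29 = 0x22
  0x22 ⊕ 0x2D = 0x0F
  0x0F ⊕ 0xAE = 0xA1
  0xA1 ⊕ 0x2F = 0x8E

8E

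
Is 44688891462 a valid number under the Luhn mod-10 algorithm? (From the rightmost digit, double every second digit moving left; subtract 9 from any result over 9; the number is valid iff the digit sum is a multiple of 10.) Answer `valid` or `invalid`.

From the right, keep odd positions and double even positions (subtract 9 from any doubled value over 9):
  doubled (positions 2,4,...): 3 2 7 7 8 → sum 27
  kept (positions 1,3,...): 2 4 9 8 6 4 → sum 33
Total = 60.
60 mod 10 = 0, so the number is valid.

valid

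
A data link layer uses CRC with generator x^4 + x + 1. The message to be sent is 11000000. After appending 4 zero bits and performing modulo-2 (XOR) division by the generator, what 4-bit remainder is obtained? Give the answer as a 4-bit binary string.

1001

Append 4 zeros: 110000000000. Divide by 10011 (XOR where the leading bit is 1):
  pos 0: 11000 XOR 10011 = 01011
  pos 1: 10110 XOR 10011 = 00101
  pos 3: 10100 XOR 10011 = 00111
  pos 5: 11100 XOR 10011 = 01111
  pos 6: 11110 XOR 10011 = 01101
  pos 7: 11010 XOR 10011 = 01001
Remainder (last 4 bits) = 1001. This is the CRC / FCS.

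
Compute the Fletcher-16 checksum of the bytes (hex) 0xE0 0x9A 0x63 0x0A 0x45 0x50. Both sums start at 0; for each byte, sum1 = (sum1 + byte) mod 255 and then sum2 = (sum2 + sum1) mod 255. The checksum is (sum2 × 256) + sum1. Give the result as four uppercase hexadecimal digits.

Running sums (mod 255):
  after byte 0 (0xE0): sum1=224, sum2=224
  after byte 1 (0x9A): sum1=123, sum2=92
  after byte 2 (0x63): sum1=222, sum2=59
  after byte 3 (0x0A): sum1=232, sum2=36
  after byte 4 (0x45): sum1=46, sum2=82
  after byte 5 (0x50): sum1=126, sum2=208
Checksum = sum2·256 + sum1 = 208·256 + 126 = 53374 = 0xD07E.

D07E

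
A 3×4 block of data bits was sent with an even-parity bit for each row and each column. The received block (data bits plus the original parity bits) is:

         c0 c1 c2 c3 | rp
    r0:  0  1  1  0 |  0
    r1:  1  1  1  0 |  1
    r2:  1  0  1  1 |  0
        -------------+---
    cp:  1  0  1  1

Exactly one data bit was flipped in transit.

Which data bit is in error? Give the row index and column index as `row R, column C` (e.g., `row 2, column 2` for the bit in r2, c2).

Recompute each row's even parity and compare to rp:
  r0: data parity 0, sent rp 0 → ok
  r1: data parity 1, sent rp 1 → ok
  r2: data parity 1, sent rp 0 → mismatch
Recompute each column's even parity and compare to cp:
  c0: data parity 0, sent cp 1 → mismatch
  c1: data parity 0, sent cp 0 → ok
  c2: data parity 1, sent cp 1 → ok
  c3: data parity 1, sent cp 1 → ok
Exactly one row (r2) and one column (c0) fail → the flipped bit is at their intersection.

row 2, column 0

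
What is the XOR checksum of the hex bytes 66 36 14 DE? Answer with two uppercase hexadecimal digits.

XOR the bytes together:
  start with 0x66
  0x66 ⊕ 0x36 = 0x50
  0x50 ⊕ 0x14 = 0x44
  0x44 ⊕ 0xDE = 0x9A

9A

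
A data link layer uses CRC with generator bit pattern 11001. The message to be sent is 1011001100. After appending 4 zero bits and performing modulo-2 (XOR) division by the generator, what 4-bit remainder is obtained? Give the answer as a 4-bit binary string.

Append 4 zeros: 10110011000000. Divide by 11001 (XOR where the leading bit is 1):
  pos 0: 10110 XOR 11001 = 01111
  pos 1: 11110 XOR 11001 = 00111
  pos 3: 11111 XOR 11001 = 00110
  pos 5: 11000 XOR 11001 = 00001
  pos 9: 10000 XOR 11001 = 01001
Remainder (last 4 bits) = 1001. This is the CRC / FCS.

1001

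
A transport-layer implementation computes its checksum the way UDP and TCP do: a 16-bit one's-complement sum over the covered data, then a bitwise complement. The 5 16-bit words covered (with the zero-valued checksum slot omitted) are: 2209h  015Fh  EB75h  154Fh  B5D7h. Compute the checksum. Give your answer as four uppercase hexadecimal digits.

One's-complement addition (fold any carry out of bit 15 back into bit 0):
  0x2209 + 0x015F = 0x02368
  0x2368 + 0xEB75 = 0x10EDD → wrap carry → 0x0EDE
  0x0EDE + 0x154F = 0x0242D
  0x242D + 0xB5D7 = 0x0DA04
One's-complement sum = 0xDA04.
Checksum = ~0xDA04 & 0xFFFF = 0x25FB.

25FB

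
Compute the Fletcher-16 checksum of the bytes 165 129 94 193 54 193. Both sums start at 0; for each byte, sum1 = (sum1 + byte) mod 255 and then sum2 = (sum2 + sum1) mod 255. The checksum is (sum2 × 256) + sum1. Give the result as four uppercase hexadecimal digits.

Running sums (mod 255):
  after byte 0 (165): sum1=165, sum2=165
  after byte 1 (129): sum1=39, sum2=204
  after byte 2 (94): sum1=133, sum2=82
  after byte 3 (193): sum1=71, sum2=153
  after byte 4 (54): sum1=125, sum2=23
  after byte 5 (193): sum1=63, sum2=86
Checksum = sum2·256 + sum1 = 86·256 + 63 = 22079 = 0x563F.

563F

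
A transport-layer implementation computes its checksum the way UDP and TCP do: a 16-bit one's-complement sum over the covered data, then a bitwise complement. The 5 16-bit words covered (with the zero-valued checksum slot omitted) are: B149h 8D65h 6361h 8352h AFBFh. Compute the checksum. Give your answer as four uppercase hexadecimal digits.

One's-complement addition (fold any carry out of bit 15 back into bit 0):
  0xB149 + 0x8D65 = 0x13EAE → wrap carry → 0x3EAF
  0x3EAF + 0x6361 = 0x0A210
  0xA210 + 0x8352 = 0x12562 → wrap carry → 0x2563
  0x2563 + 0xAFBF = 0x0D522
One's-complement sum = 0xD522.
Checksum = ~0xD522 & 0xFFFF = 0x2ADD.

2ADD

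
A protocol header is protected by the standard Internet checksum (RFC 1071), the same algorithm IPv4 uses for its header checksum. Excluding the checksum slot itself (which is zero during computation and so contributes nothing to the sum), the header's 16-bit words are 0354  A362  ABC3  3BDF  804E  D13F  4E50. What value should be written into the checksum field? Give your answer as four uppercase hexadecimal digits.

D1C7

One's-complement addition (fold any carry out of bit 15 back into bit 0):
  0x0354 + 0xA362 = 0x0A6B6
  0xA6B6 + 0xABC3 = 0x15279 → wrap carry → 0x527A
  0x527A + 0x3BDF = 0x08E59
  0x8E59 + 0x804E = 0x10EA7 → wrap carry → 0x0EA8
  0x0EA8 + 0xD13F = 0x0DFE7
  0xDFE7 + 0x4E50 = 0x12E37 → wrap carry → 0x2E38
One's-complement sum = 0x2E38.
Checksum = ~0x2E38 & 0xFFFF = 0xD1C7.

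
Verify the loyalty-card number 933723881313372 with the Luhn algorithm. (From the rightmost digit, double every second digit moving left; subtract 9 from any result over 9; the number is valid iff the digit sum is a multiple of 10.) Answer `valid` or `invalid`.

From the right, keep odd positions and double even positions (subtract 9 from any doubled value over 9):
  doubled (positions 2,4,...): 5 6 6 7 6 5 6 → sum 41
  kept (positions 1,3,...): 2 3 1 1 8 2 3 9 → sum 29
Total = 70.
70 mod 10 = 0, so the number is valid.

valid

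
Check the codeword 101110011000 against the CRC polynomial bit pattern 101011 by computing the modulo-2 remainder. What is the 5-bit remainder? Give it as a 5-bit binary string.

00000

Modulo-2 division of 101110011000 by 101011:
  pos 0: 101110 XOR 101011 = 000101
  pos 3: 101011 XOR 101011 = 000000
Remainder = 00000 (zero — the frame passes the CRC check).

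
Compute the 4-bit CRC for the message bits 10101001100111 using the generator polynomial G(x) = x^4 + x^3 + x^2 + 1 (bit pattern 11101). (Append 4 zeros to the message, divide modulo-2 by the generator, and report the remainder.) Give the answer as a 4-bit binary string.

1100

Append 4 zeros: 101010011001110000. Divide by 11101 (XOR where the leading bit is 1):
  pos 0: 10101 XOR 11101 = 01000
  pos 1: 10000 XOR 11101 = 01101
  pos 2: 11010 XOR 11101 = 00111
  pos 4: 11111 XOR 11101 = 00010
  pos 7: 10001 XOR 11101 = 01100
  pos 8: 11001 XOR 11101 = 00100
  pos 10: 10010 XOR 11101 = 01111
  pos 11: 11110 XOR 11101 = 00011
Remainder (last 4 bits) = 1100. This is the CRC / FCS.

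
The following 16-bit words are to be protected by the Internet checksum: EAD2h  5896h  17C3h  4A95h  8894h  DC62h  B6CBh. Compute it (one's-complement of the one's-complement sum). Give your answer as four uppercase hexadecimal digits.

3E7B

One's-complement addition (fold any carry out of bit 15 back into bit 0):
  0xEAD2 + 0x5896 = 0x14368 → wrap carry → 0x4369
  0x4369 + 0x17C3 = 0x05B2C
  0x5B2C + 0x4A95 = 0x0A5C1
  0xA5C1 + 0x8894 = 0x12E55 → wrap carry → 0x2E56
  0x2E56 + 0xDC62 = 0x10AB8 → wrap carry → 0x0AB9
  0x0AB9 + 0xB6CB = 0x0C184
One's-complement sum = 0xC184.
Checksum = ~0xC184 & 0xFFFF = 0x3E7B.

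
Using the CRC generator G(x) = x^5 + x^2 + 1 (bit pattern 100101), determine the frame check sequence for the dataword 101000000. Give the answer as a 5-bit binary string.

11011

Append 5 zeros: 10100000000000. Divide by 100101 (XOR where the leading bit is 1):
  pos 0: 101000 XOR 100101 = 001101
  pos 2: 110100 XOR 100101 = 010001
  pos 3: 100010 XOR 100101 = 000111
  pos 6: 111000 XOR 100101 = 011101
  pos 7: 111010 XOR 100101 = 011111
  pos 8: 111110 XOR 100101 = 011011
Remainder (last 5 bits) = 11011. This is the CRC / FCS.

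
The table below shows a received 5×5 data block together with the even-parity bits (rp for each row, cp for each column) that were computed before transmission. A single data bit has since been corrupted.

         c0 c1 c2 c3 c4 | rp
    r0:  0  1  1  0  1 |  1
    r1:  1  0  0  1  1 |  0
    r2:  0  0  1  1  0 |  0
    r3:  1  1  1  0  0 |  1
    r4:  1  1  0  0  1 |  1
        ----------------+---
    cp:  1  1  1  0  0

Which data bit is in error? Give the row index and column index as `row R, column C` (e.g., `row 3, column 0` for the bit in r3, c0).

Recompute each row's even parity and compare to rp:
  r0: data parity 1, sent rp 1 → ok
  r1: data parity 1, sent rp 0 → mismatch
  r2: data parity 0, sent rp 0 → ok
  r3: data parity 1, sent rp 1 → ok
  r4: data parity 1, sent rp 1 → ok
Recompute each column's even parity and compare to cp:
  c0: data parity 1, sent cp 1 → ok
  c1: data parity 1, sent cp 1 → ok
  c2: data parity 1, sent cp 1 → ok
  c3: data parity 0, sent cp 0 → ok
  c4: data parity 1, sent cp 0 → mismatch
Exactly one row (r1) and one column (c4) fail → the flipped bit is at their intersection.

row 1, column 4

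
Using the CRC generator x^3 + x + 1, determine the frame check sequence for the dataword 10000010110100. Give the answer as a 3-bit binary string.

Append 3 zeros: 10000010110100000. Divide by 1011 (XOR where the leading bit is 1):
  pos 0: 1000 XOR 1011 = 0011
  pos 2: 1100 XOR 1011 = 0111
  pos 3: 1111 XOR 1011 = 0100
  pos 4: 1000 XOR 1011 = 0011
  pos 6: 1111 XOR 1011 = 0100
  pos 7: 1000 XOR 1011 = 0011
  pos 9: 1110 XOR 1011 = 0101
  pos 10: 1010 XOR 1011 = 0001
  pos 13: 1000 XOR 1011 = 0011
Remainder (last 3 bits) = 011. This is the CRC / FCS.

011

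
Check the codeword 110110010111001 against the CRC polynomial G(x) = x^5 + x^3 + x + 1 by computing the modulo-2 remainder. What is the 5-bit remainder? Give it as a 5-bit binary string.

Modulo-2 division of 110110010111001 by 101011:
  pos 0: 110110 XOR 101011 = 011101
  pos 1: 111010 XOR 101011 = 010001
  pos 2: 100011 XOR 101011 = 001000
  pos 4: 100001 XOR 101011 = 001010
  pos 6: 101011 XOR 101011 = 000000
Remainder = 00001 (nonzero — an error is detected).

00001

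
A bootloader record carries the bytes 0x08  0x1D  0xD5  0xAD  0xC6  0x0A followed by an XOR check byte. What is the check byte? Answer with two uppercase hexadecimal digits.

XOR the bytes together:
  start with 0x08
  0x08 ⊕ 0x1D = 0x15
  0x15 ⊕ 0xD5 = 0xC0
  0xC0 ⊕ 0xAD = 0x6D
  0x6D ⊕ 0xC6 = 0xAB
  0xAB ⊕ 0x0A = 0xA1

A1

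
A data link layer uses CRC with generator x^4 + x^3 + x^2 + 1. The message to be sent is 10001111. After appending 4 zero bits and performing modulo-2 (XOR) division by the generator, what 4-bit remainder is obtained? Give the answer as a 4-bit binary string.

Append 4 zeros: 100011110000. Divide by 11101 (XOR where the leading bit is 1):
  pos 0: 10001 XOR 11101 = 01100
  pos 1: 11001 XOR 11101 = 00100
  pos 3: 10011 XOR 11101 = 01110
  pos 4: 11100 XOR 11101 = 00001
Remainder (last 4 bits) = 1000. This is the CRC / FCS.

1000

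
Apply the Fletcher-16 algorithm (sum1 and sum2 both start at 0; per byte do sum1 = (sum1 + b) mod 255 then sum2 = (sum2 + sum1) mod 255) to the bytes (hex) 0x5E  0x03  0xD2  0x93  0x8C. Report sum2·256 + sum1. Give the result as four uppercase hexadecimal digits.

1054

Running sums (mod 255):
  after byte 0 (0x5E): sum1=94, sum2=94
  after byte 1 (0x03): sum1=97, sum2=191
  after byte 2 (0xD2): sum1=52, sum2=243
  after byte 3 (0x93): sum1=199, sum2=187
  after byte 4 (0x8C): sum1=84, sum2=16
Checksum = sum2·256 + sum1 = 16·256 + 84 = 4180 = 0x1054.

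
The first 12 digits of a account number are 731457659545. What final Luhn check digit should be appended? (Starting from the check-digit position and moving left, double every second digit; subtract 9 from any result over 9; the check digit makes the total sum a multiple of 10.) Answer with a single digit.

Partial digits right→left: 5 4 5 9 5 6 7 5 4 1 3 7
Double every second digit counting from the check-digit position (so the 1st, 3rd, 5th, ... of the partial from the right).
  doubled (with −9 where >9): 1 1 1 5 8 6 → sum 22
  kept as-is: 4 9 6 5 1 7 → sum 32
Total = 22 + 32 = 54.
Check digit = (10 − (54 mod 10)) mod 10 = 6.

6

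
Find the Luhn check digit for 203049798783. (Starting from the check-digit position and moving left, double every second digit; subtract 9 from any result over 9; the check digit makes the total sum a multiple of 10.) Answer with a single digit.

9

Partial digits right→left: 3 8 7 8 9 7 9 4 0 3 0 2
Double every second digit counting from the check-digit position (so the 1st, 3rd, 5th, ... of the partial from the right).
  doubled (with −9 where >9): 6 5 9 9 0 0 → sum 29
  kept as-is: 8 8 7 4 3 2 → sum 32
Total = 29 + 32 = 61.
Check digit = (10 − (61 mod 10)) mod 10 = 9.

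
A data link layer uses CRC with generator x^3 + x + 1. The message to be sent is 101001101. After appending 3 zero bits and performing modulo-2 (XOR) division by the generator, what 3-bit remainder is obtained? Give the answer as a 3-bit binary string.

011

Append 3 zeros: 101001101000. Divide by 1011 (XOR where the leading bit is 1):
  pos 0: 1010 XOR 1011 = 0001
  pos 3: 1011 XOR 1011 = 0000
  pos 8: 1000 XOR 1011 = 0011
Remainder (last 3 bits) = 011. This is the CRC / FCS.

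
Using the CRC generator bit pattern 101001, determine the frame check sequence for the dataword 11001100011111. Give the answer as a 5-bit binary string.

Append 5 zeros: 1100110001111100000. Divide by 101001 (XOR where the leading bit is 1):
  pos 0: 110011 XOR 101001 = 011010
  pos 1: 110100 XOR 101001 = 011101
  pos 2: 111010 XOR 101001 = 010011
  pos 3: 100110 XOR 101001 = 001111
  pos 5: 111111 XOR 101001 = 010110
  pos 6: 101101 XOR 101001 = 000100
  pos 9: 100110 XOR 101001 = 001111
  pos 11: 111100 XOR 101001 = 010101
  pos 12: 101010 XOR 101001 = 000011
Remainder (last 5 bits) = 00110. This is the CRC / FCS.

00110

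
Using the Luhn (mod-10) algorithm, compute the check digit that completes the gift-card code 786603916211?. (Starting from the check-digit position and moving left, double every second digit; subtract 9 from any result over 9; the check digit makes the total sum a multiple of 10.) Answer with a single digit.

7

Partial digits right→left: 1 1 2 6 1 9 3 0 6 6 8 7
Double every second digit counting from the check-digit position (so the 1st, 3rd, 5th, ... of the partial from the right).
  doubled (with −9 where >9): 2 4 2 6 3 7 → sum 24
  kept as-is: 1 6 9 0 6 7 → sum 29
Total = 24 + 29 = 53.
Check digit = (10 − (53 mod 10)) mod 10 = 7.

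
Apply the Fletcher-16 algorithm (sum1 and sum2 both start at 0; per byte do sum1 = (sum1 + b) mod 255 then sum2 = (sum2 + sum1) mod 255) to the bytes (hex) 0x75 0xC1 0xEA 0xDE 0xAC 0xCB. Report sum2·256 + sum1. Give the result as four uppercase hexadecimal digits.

Running sums (mod 255):
  after byte 0 (0x75): sum1=117, sum2=117
  after byte 1 (0xC1): sum1=55, sum2=172
  after byte 2 (0xEA): sum1=34, sum2=206
  after byte 3 (0xDE): sum1=1, sum2=207
  after byte 4 (0xAC): sum1=173, sum2=125
  after byte 5 (0xCB): sum1=121, sum2=246
Checksum = sum2·256 + sum1 = 246·256 + 121 = 63097 = 0xF679.

F679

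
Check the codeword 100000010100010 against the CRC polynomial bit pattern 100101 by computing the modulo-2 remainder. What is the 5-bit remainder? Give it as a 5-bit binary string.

Modulo-2 division of 100000010100010 by 100101:
  pos 0: 100000 XOR 100101 = 000101
  pos 3: 101010 XOR 100101 = 001111
  pos 5: 111110 XOR 100101 = 011011
  pos 6: 110110 XOR 100101 = 010011
  pos 7: 100110 XOR 100101 = 000011
Remainder = 01110 (nonzero — an error is detected).

01110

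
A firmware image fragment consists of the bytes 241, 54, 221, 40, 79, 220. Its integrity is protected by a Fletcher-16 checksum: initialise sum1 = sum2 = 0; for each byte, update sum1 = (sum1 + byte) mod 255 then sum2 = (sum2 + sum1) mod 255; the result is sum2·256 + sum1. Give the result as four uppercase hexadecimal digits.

Running sums (mod 255):
  after byte 0 (241): sum1=241, sum2=241
  after byte 1 (54): sum1=40, sum2=26
  after byte 2 (221): sum1=6, sum2=32
  after byte 3 (40): sum1=46, sum2=78
  after byte 4 (79): sum1=125, sum2=203
  after byte 5 (220): sum1=90, sum2=38
Checksum = sum2·256 + sum1 = 38·256 + 90 = 9818 = 0x265A.

265A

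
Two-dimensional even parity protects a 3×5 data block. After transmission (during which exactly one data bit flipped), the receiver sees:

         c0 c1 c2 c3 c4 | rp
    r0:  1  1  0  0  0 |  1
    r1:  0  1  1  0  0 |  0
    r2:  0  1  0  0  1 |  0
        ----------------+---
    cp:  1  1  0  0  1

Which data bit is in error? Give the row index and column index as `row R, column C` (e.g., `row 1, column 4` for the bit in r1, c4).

Recompute each row's even parity and compare to rp:
  r0: data parity 0, sent rp 1 → mismatch
  r1: data parity 0, sent rp 0 → ok
  r2: data parity 0, sent rp 0 → ok
Recompute each column's even parity and compare to cp:
  c0: data parity 1, sent cp 1 → ok
  c1: data parity 1, sent cp 1 → ok
  c2: data parity 1, sent cp 0 → mismatch
  c3: data parity 0, sent cp 0 → ok
  c4: data parity 1, sent cp 1 → ok
Exactly one row (r0) and one column (c2) fail → the flipped bit is at their intersection.

row 0, column 2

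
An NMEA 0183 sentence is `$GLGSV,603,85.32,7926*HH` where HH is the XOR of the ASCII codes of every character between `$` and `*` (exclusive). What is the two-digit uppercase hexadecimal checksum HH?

78

XOR the ASCII codes of the payload characters:
  'G' = 0x47 → acc = 0x47
  'L' = 0x4C → acc = 0x0B
  'G' = 0x47 → acc = 0x4C
  'S' = 0x53 → acc = 0x1F
  'V' = 0x56 → acc = 0x49
  ',' = 0x2C → acc = 0x65
  '6' = 0x36 → acc = 0x53
  '0' = 0x30 → acc = 0x63
  '3' = 0x33 → acc = 0x50
  ',' = 0x2C → acc = 0x7C
  '8' = 0x38 → acc = 0x44
  '5' = 0x35 → acc = 0x71
  '.' = 0x2E → acc = 0x5F
  '3' = 0x33 → acc = 0x6C
  '2' = 0x32 → acc = 0x5E
  ',' = 0x2C → acc = 0x72
  '7' = 0x37 → acc = 0x45
  '9' = 0x39 → acc = 0x7C
  '2' = 0x32 → acc = 0x4E
  '6' = 0x36 → acc = 0x78
Checksum = 0x78.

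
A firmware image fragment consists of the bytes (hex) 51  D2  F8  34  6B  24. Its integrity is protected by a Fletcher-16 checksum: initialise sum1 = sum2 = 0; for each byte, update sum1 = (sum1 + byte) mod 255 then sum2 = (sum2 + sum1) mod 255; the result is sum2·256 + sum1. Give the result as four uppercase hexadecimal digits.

Running sums (mod 255):
  after byte 0 (51): sum1=81, sum2=81
  after byte 1 (D2): sum1=36, sum2=117
  after byte 2 (F8): sum1=29, sum2=146
  after byte 3 (34): sum1=81, sum2=227
  after byte 4 (6B): sum1=188, sum2=160
  after byte 5 (24): sum1=224, sum2=129
Checksum = sum2·256 + sum1 = 129·256 + 224 = 33248 = 0x81E0.

81E0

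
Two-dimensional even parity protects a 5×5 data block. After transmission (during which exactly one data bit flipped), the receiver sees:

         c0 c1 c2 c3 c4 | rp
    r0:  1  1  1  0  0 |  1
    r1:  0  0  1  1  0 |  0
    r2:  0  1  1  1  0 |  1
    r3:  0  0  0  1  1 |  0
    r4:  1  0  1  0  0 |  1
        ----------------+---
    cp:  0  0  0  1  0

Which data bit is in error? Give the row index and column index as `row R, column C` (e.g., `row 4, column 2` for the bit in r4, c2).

Recompute each row's even parity and compare to rp:
  r0: data parity 1, sent rp 1 → ok
  r1: data parity 0, sent rp 0 → ok
  r2: data parity 1, sent rp 1 → ok
  r3: data parity 0, sent rp 0 → ok
  r4: data parity 0, sent rp 1 → mismatch
Recompute each column's even parity and compare to cp:
  c0: data parity 0, sent cp 0 → ok
  c1: data parity 0, sent cp 0 → ok
  c2: data parity 0, sent cp 0 → ok
  c3: data parity 1, sent cp 1 → ok
  c4: data parity 1, sent cp 0 → mismatch
Exactly one row (r4) and one column (c4) fail → the flipped bit is at their intersection.

row 4, column 4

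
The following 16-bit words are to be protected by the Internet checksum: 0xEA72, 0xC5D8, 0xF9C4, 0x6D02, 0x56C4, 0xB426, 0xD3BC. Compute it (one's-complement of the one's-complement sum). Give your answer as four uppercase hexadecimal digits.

0A45

One's-complement addition (fold any carry out of bit 15 back into bit 0):
  0xEA72 + 0xC5D8 = 0x1B04A → wrap carry → 0xB04B
  0xB04B + 0xF9C4 = 0x1AA0F → wrap carry → 0xAA10
  0xAA10 + 0x6D02 = 0x11712 → wrap carry → 0x1713
  0x1713 + 0x56C4 = 0x06DD7
  0x6DD7 + 0xB426 = 0x121FD → wrap carry → 0x21FE
  0x21FE + 0xD3BC = 0x0F5BA
One's-complement sum = 0xF5BA.
Checksum = ~0xF5BA & 0xFFFF = 0x0A45.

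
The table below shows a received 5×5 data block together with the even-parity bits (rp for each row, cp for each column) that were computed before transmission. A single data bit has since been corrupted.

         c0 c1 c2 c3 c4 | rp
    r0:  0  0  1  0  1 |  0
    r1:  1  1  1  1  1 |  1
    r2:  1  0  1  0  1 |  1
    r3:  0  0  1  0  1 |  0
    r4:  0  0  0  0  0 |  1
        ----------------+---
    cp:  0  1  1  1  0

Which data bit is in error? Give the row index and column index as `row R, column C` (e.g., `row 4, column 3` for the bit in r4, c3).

row 4, column 2

Recompute each row's even parity and compare to rp:
  r0: data parity 0, sent rp 0 → ok
  r1: data parity 1, sent rp 1 → ok
  r2: data parity 1, sent rp 1 → ok
  r3: data parity 0, sent rp 0 → ok
  r4: data parity 0, sent rp 1 → mismatch
Recompute each column's even parity and compare to cp:
  c0: data parity 0, sent cp 0 → ok
  c1: data parity 1, sent cp 1 → ok
  c2: data parity 0, sent cp 1 → mismatch
  c3: data parity 1, sent cp 1 → ok
  c4: data parity 0, sent cp 0 → ok
Exactly one row (r4) and one column (c2) fail → the flipped bit is at their intersection.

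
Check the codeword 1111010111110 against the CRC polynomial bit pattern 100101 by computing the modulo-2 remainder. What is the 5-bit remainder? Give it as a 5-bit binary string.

01101

Modulo-2 division of 1111010111110 by 100101:
  pos 0: 111101 XOR 100101 = 011000
  pos 1: 110000 XOR 100101 = 010101
  pos 2: 101011 XOR 100101 = 001110
  pos 4: 111011 XOR 100101 = 011110
  pos 5: 111101 XOR 100101 = 011000
  pos 6: 110001 XOR 100101 = 010100
  pos 7: 101000 XOR 100101 = 001101
Remainder = 01101 (nonzero — an error is detected).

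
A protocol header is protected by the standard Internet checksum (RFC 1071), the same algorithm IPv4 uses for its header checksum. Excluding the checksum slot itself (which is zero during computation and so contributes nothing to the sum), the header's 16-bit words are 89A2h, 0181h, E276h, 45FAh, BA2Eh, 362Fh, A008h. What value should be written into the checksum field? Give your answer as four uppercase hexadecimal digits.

One's-complement addition (fold any carry out of bit 15 back into bit 0):
  0x89A2 + 0x0181 = 0x08B23
  0x8B23 + 0xE276 = 0x16D99 → wrap carry → 0x6D9A
  0x6D9A + 0x45FA = 0x0B394
  0xB394 + 0xBA2E = 0x16DC2 → wrap carry → 0x6DC3
  0x6DC3 + 0x362F = 0x0A3F2
  0xA3F2 + 0xA008 = 0x143FA → wrap carry → 0x43FB
One's-complement sum = 0x43FB.
Checksum = ~0x43FB & 0xFFFF = 0xBC04.

BC04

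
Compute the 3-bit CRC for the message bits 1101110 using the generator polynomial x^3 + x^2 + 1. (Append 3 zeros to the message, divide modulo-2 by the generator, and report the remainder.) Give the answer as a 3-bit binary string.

Append 3 zeros: 1101110000. Divide by 1101 (XOR where the leading bit is 1):
  pos 0: 1101 XOR 1101 = 0000
  pos 4: 1100 XOR 1101 = 0001
Remainder (last 3 bits) = 100. This is the CRC / FCS.

100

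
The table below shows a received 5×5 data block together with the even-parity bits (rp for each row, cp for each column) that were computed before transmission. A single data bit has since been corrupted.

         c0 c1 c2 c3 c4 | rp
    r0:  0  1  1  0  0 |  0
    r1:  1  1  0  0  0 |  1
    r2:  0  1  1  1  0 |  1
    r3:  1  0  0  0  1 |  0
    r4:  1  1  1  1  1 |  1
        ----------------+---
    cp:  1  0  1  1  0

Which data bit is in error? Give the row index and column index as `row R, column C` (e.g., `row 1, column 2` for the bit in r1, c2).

Recompute each row's even parity and compare to rp:
  r0: data parity 0, sent rp 0 → ok
  r1: data parity 0, sent rp 1 → mismatch
  r2: data parity 1, sent rp 1 → ok
  r3: data parity 0, sent rp 0 → ok
  r4: data parity 1, sent rp 1 → ok
Recompute each column's even parity and compare to cp:
  c0: data parity 1, sent cp 1 → ok
  c1: data parity 0, sent cp 0 → ok
  c2: data parity 1, sent cp 1 → ok
  c3: data parity 0, sent cp 1 → mismatch
  c4: data parity 0, sent cp 0 → ok
Exactly one row (r1) and one column (c3) fail → the flipped bit is at their intersection.

row 1, column 3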